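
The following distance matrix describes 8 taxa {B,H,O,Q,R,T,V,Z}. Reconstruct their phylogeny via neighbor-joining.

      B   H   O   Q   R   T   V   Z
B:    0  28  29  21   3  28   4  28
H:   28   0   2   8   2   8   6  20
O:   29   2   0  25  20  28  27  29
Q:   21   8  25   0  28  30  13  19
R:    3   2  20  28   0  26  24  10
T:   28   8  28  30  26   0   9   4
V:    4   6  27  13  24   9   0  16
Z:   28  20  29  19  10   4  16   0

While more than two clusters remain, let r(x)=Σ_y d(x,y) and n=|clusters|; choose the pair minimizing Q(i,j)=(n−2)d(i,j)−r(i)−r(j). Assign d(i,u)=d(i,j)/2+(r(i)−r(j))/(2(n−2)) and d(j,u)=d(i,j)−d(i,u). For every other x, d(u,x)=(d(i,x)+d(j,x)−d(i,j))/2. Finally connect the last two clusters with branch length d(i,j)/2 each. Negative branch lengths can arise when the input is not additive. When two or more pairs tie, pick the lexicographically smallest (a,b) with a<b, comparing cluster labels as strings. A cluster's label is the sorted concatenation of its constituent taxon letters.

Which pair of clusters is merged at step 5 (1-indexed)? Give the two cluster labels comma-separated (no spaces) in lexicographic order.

iteration 1: select B,R (d=3, Q=-236); attach at lengths (23/6, -5/6); label the merged cluster BR
  updated: d(BR,H)=27/2, d(BR,O)=23, d(BR,Q)=23, d(BR,T)=51/2, d(BR,V)=25/2, d(BR,Z)=35/2
iteration 2: select T,Z (d=4, Q=-190); attach at lengths (19/10, 21/10); label the merged cluster TZ
  updated: d(BR,TZ)=39/2, d(H,TZ)=12, d(O,TZ)=53/2, d(Q,TZ)=45/2, d(TZ,V)=21/2
iteration 3: select H,O (d=2, Q=-137); attach at lengths (-27/4, 35/4); label the merged cluster HO
  updated: d(BR,HO)=69/4, d(HO,Q)=31/2, d(HO,TZ)=73/4, d(HO,V)=31/2
iteration 4: select HO,Q (d=31/2, Q=-94); attach at lengths (13/2, 9); label the merged cluster HOQ
  updated: d(BR,HOQ)=99/8, d(HOQ,TZ)=101/8, d(HOQ,V)=13/2
iteration 5: select BR,HOQ (d=99/8, Q=-409/8); attach at lengths (301/32, 95/32); label the merged cluster BHOQR
  updated: d(BHOQR,TZ)=79/8, d(BHOQR,V)=53/16
iteration 6: select BHOQR,TZ (d=79/8, Q=-379/16); attach at lengths (43/32, 273/32); label the merged cluster BHOQRTZ
  updated: d(BHOQRTZ,V)=63/32
iteration 7: select BHOQRTZ,V (d=63/32); attach at lengths (63/64, 63/64); label the merged cluster BHOQRTVZ
final tree: ((((B:23/6,R:-5/6):301/32,((H:-27/4,O:35/4):13/2,Q:9):95/32):43/32,(T:19/10,Z:21/10):273/32):63/64,V:63/64)
total length: 1559/32

BR,HOQ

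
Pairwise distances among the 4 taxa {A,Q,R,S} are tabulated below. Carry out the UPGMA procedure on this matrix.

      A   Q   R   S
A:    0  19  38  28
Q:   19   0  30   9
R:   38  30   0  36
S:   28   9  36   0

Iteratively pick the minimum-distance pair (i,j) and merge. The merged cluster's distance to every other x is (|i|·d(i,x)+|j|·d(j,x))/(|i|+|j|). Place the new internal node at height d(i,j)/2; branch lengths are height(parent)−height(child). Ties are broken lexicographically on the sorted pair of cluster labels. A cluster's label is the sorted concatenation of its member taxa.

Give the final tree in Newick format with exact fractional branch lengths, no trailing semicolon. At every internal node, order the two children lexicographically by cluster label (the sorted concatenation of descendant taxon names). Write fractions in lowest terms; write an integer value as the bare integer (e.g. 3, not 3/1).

((A:47/4,(Q:9/2,S:9/2):29/4):67/12,R:52/3)

iteration 1: select Q,S (d=9); attach at lengths (9/2, 9/2); label the merged cluster QS
  updated: d(A,QS)=47/2, d(QS,R)=33
iteration 2: select A,QS (d=47/2); attach at lengths (47/4, 29/4); label the merged cluster AQS
  updated: d(AQS,R)=104/3
iteration 3: select AQS,R (d=104/3); attach at lengths (67/12, 52/3); label the merged cluster AQRS
final tree: ((A:47/4,(Q:9/2,S:9/2):29/4):67/12,R:52/3)
total length: 611/12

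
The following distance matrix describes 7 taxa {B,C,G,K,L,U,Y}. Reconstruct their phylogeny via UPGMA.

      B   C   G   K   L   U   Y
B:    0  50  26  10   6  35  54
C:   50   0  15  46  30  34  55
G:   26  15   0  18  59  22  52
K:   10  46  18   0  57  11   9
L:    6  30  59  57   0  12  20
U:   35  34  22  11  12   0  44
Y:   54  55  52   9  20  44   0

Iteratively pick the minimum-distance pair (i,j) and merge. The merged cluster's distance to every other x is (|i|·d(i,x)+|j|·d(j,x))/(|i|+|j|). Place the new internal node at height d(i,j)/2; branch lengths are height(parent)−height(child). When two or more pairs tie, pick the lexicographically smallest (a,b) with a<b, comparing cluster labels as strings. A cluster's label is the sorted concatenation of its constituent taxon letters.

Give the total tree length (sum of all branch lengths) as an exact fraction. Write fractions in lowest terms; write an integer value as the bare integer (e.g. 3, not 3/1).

4937/60

iteration 1: select B,L (d=6); attach at lengths (3, 3); label the merged cluster BL
  updated: d(BL,C)=40, d(BL,G)=85/2, d(BL,K)=67/2, d(BL,U)=47/2, d(BL,Y)=37
iteration 2: select K,Y (d=9); attach at lengths (9/2, 9/2); label the merged cluster KY
  updated: d(BL,KY)=141/4, d(C,KY)=101/2, d(G,KY)=35, d(KY,U)=55/2
iteration 3: select C,G (d=15); attach at lengths (15/2, 15/2); label the merged cluster CG
  updated: d(BL,CG)=165/4, d(CG,KY)=171/4, d(CG,U)=28
iteration 4: select BL,U (d=47/2); attach at lengths (35/4, 47/4); label the merged cluster BLU
  updated: d(BLU,CG)=221/6, d(BLU,KY)=98/3
iteration 5: select BLU,KY (d=98/3); attach at lengths (55/12, 71/6); label the merged cluster BKLUY
  updated: d(BKLUY,CG)=196/5
iteration 6: select BKLUY,CG (d=196/5); attach at lengths (49/15, 121/10); label the merged cluster BCGKLUY
final tree: ((((B:3,L:3):35/4,U:47/4):55/12,(K:9/2,Y:9/2):71/6):49/15,(C:15/2,G:15/2):121/10)
total length: 4937/60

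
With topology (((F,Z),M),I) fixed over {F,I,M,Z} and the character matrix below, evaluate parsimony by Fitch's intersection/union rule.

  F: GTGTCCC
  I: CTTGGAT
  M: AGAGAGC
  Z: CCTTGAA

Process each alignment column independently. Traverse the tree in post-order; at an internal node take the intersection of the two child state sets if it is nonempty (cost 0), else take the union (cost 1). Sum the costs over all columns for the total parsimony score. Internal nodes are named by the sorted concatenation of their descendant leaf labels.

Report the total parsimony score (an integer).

13

FZ@0: {G} ∪ {C} = {C,G} (union, +1)
FMZ@0: {C,G} ∪ {A} = {A,C,G} (union, +1)
FIMZ@0: {A,C,G} ∩ {C} = {C} (intersection, +0)
FZ@1: {T} ∪ {C} = {C,T} (union, +1)
FMZ@1: {C,T} ∪ {G} = {C,G,T} (union, +1)
FIMZ@1: {C,G,T} ∩ {T} = {T} (intersection, +0)
FZ@2: {G} ∪ {T} = {G,T} (union, +1)
FMZ@2: {G,T} ∪ {A} = {A,G,T} (union, +1)
FIMZ@2: {A,G,T} ∩ {T} = {T} (intersection, +0)
FZ@3: {T} ∩ {T} = {T} (intersection, +0)
FMZ@3: {T} ∪ {G} = {G,T} (union, +1)
FIMZ@3: {G,T} ∩ {G} = {G} (intersection, +0)
FZ@4: {C} ∪ {G} = {C,G} (union, +1)
FMZ@4: {C,G} ∪ {A} = {A,C,G} (union, +1)
FIMZ@4: {A,C,G} ∩ {G} = {G} (intersection, +0)
FZ@5: {C} ∪ {A} = {A,C} (union, +1)
FMZ@5: {A,C} ∪ {G} = {A,C,G} (union, +1)
FIMZ@5: {A,C,G} ∩ {A} = {A} (intersection, +0)
FZ@6: {C} ∪ {A} = {A,C} (union, +1)
FMZ@6: {A,C} ∩ {C} = {C} (intersection, +0)
FIMZ@6: {C} ∪ {T} = {C,T} (union, +1)
per-site changes: [2, 2, 2, 1, 2, 2, 2]; total = 13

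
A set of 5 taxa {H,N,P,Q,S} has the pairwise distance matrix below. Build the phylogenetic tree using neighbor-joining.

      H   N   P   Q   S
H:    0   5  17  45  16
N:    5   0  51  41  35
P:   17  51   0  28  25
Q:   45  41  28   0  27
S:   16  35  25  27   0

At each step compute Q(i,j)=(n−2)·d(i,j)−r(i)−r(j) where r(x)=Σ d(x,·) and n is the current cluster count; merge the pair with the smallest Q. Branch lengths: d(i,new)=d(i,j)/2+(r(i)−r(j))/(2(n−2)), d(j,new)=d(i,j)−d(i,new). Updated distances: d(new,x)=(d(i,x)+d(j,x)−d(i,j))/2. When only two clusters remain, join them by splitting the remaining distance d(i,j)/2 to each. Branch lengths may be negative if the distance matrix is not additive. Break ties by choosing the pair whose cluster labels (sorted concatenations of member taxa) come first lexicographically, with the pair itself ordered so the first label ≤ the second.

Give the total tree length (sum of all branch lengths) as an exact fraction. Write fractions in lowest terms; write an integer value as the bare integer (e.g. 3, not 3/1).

step 1: merge (H,N) at d=5, Q=-200; branch lengths H→-17/3, N→32/3; new cluster HN
  updated: d(HN,P)=63/2, d(HN,Q)=81/2, d(HN,S)=23
step 2: merge (HN,S) at d=23, Q=-124; branch lengths HN→33/2, S→13/2; new cluster HNS
  updated: d(HNS,P)=67/4, d(HNS,Q)=89/4
step 3: merge (HNS,P) at d=67/4, Q=-67; branch lengths HNS→11/2, P→45/4; new cluster HNPS
  updated: d(HNPS,Q)=67/4
step 4: merge (HNPS,Q) at d=67/4; branch lengths HNPS→67/8, Q→67/8; new cluster HNPQS
final tree: ((((H:-17/3,N:32/3):33/2,S:13/2):11/2,P:45/4):67/8,Q:67/8)
total length: 123/2

123/2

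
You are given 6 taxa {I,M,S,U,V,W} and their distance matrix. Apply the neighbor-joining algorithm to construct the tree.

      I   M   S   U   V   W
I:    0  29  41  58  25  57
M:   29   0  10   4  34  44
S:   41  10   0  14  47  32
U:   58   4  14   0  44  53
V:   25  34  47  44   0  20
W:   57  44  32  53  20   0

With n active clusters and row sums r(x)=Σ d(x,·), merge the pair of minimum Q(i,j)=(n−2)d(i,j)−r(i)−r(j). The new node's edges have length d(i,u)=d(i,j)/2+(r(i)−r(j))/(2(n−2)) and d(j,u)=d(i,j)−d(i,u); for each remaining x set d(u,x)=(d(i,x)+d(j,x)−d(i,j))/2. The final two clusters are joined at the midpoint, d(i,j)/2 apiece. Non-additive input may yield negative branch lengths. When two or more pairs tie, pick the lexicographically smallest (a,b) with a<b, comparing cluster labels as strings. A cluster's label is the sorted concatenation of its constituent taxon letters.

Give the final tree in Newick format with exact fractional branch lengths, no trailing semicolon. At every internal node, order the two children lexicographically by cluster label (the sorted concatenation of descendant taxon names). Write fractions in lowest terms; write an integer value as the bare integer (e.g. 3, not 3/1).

((((I:62/3,(V:11/2,W:29/2):31/3):247/16,S:69/16):91/16,M:-61/16):125/32,U:125/32)

step 1: merge (V,W) at d=20, Q=-296; branch lengths V→11/2, W→29/2; new cluster VW
  updated: d(I,VW)=31, d(M,VW)=29, d(S,VW)=59/2, d(U,VW)=77/2
step 2: merge (I,VW) at d=31, Q=-194; branch lengths I→62/3, VW→31/3; new cluster IVW
  updated: d(IVW,M)=27/2, d(IVW,S)=79/4, d(IVW,U)=131/4
step 3: merge (IVW,S) at d=79/4, Q=-281/4; branch lengths IVW→247/16, S→69/16; new cluster ISVW
  updated: d(ISVW,M)=15/8, d(ISVW,U)=27/2
step 4: merge (ISVW,M) at d=15/8, Q=-155/8; branch lengths ISVW→91/16, M→-61/16; new cluster IMSVW
  updated: d(IMSVW,U)=125/16
step 5: merge (IMSVW,U) at d=125/16; branch lengths IMSVW→125/32, U→125/32; new cluster IMSUVW
final tree: ((((I:62/3,(V:11/2,W:29/2):31/3):247/16,S:69/16):91/16,M:-61/16):125/32,U:125/32)
total length: 1287/16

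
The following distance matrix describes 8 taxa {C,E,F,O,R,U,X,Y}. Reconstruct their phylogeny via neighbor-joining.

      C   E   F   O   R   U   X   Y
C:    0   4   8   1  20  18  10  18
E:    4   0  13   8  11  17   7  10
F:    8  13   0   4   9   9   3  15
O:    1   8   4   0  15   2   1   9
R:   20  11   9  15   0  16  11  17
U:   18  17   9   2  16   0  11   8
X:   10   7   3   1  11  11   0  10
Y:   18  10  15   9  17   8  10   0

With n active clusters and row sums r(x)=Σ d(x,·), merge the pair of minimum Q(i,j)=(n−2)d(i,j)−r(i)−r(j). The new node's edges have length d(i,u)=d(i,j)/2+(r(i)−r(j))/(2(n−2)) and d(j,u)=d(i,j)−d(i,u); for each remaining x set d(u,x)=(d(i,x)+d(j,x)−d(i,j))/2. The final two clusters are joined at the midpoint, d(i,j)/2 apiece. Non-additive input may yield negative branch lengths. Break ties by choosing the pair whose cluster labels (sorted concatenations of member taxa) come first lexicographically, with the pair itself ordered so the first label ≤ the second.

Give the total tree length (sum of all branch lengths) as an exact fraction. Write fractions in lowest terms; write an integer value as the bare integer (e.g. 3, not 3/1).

iteration 1: select C,E (d=4, Q=-125); attach at lengths (11/4, 5/4); label the merged cluster CE
  updated: d(CE,F)=17/2, d(CE,O)=5/2, d(CE,R)=27/2, d(CE,U)=31/2, d(CE,X)=13/2, d(CE,Y)=12
iteration 2: select U,Y (d=8, Q=-185/2); attach at lengths (61/20, 99/20); label the merged cluster UY
  updated: d(CE,UY)=39/4, d(F,UY)=8, d(O,UY)=3/2, d(R,UY)=25/2, d(UY,X)=13/2
iteration 3: select F,R (d=9, Q=-115/2); attach at lengths (15/16, 129/16); label the merged cluster FR
  updated: d(CE,FR)=13/2, d(FR,O)=5, d(FR,UY)=23/4, d(FR,X)=5/2
iteration 4: select O,UY (d=3/2, Q=-29); attach at lengths (-3/2, 3); label the merged cluster OUY
  updated: d(CE,OUY)=43/8, d(FR,OUY)=37/8, d(OUY,X)=3
iteration 5: select CE,OUY (d=43/8, Q=-165/8); attach at lengths (129/32, 43/32); label the merged cluster CEOUY
  updated: d(CEOUY,FR)=23/8, d(CEOUY,X)=33/16
iteration 6: select CEOUY,FR (d=23/8, Q=-119/16); attach at lengths (39/32, 53/32); label the merged cluster CEFORUY
  updated: d(CEFORUY,X)=27/32
iteration 7: select CEFORUY,X (d=27/32); attach at lengths (27/64, 27/64); label the merged cluster CEFORUXY
final tree: ((((C:11/4,E:5/4):129/32,(O:-3/2,(U:61/20,Y:99/20):3):43/32):39/32,(F:15/16,R:129/16):53/32):27/64,X:27/64)
total length: 1011/32

1011/32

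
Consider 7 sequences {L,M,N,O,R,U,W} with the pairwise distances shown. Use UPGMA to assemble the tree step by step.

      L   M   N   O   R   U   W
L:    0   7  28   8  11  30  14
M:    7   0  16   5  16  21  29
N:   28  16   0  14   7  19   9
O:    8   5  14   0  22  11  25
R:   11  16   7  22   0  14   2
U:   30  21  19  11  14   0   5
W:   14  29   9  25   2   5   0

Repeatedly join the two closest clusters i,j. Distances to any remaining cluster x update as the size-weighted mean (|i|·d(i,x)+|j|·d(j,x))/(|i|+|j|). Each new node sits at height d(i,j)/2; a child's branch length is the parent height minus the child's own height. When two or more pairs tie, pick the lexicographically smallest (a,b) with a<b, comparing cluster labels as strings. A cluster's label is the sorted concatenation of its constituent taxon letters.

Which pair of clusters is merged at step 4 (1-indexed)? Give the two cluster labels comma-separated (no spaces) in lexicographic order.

iteration 1: select R,W (d=2); attach at lengths (1, 1); label the merged cluster RW
  updated: d(L,RW)=25/2, d(M,RW)=45/2, d(N,RW)=8, d(O,RW)=47/2, d(RW,U)=19/2
iteration 2: select M,O (d=5); attach at lengths (5/2, 5/2); label the merged cluster MO
  updated: d(L,MO)=15/2, d(MO,N)=15, d(MO,RW)=23, d(MO,U)=16
iteration 3: select L,MO (d=15/2); attach at lengths (15/4, 5/4); label the merged cluster LMO
  updated: d(LMO,N)=58/3, d(LMO,RW)=39/2, d(LMO,U)=62/3
iteration 4: select N,RW (d=8); attach at lengths (4, 3); label the merged cluster NRW
  updated: d(LMO,NRW)=175/9, d(NRW,U)=38/3
iteration 5: select NRW,U (d=38/3); attach at lengths (7/3, 19/3); label the merged cluster NRUW
  updated: d(LMO,NRUW)=79/4
iteration 6: select LMO,NRUW (d=79/4); attach at lengths (49/8, 85/24); label the merged cluster LMNORUW
final tree: ((L:15/4,(M:5/2,O:5/2):5/4):49/8,((N:4,(R:1,W:1):3):7/3,U:19/3):85/24)
total length: 112/3

N,RW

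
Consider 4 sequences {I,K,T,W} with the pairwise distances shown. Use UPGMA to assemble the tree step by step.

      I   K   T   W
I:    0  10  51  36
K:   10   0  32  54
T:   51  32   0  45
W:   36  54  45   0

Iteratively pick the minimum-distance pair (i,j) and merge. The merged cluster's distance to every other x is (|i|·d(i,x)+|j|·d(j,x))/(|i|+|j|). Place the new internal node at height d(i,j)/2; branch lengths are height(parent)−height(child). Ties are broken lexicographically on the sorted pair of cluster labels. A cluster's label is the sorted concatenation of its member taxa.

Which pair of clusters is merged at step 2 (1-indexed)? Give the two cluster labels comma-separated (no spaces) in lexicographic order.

step 1: merge (I,K) at d=10; branch lengths I→5, K→5; new cluster IK
  updated: d(IK,T)=83/2, d(IK,W)=45
step 2: merge (IK,T) at d=83/2; branch lengths IK→63/4, T→83/4; new cluster IKT
  updated: d(IKT,W)=45
step 3: merge (IKT,W) at d=45; branch lengths IKT→7/4, W→45/2; new cluster IKTW
final tree: (((I:5,K:5):63/4,T:83/4):7/4,W:45/2)
total length: 283/4

IK,T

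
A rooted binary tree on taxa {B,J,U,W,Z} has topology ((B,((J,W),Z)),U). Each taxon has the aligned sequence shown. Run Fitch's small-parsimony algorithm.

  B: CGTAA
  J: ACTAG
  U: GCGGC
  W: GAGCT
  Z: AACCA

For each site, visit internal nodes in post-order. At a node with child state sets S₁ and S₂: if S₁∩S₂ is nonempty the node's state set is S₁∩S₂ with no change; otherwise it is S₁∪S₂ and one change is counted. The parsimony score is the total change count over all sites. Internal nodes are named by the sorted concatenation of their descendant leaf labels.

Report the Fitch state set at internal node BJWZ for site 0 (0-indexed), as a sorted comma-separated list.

A,C

[col 0] JW: children J:{A}, W:{G} ∪→ {A,G}; cost 1
[col 0] JWZ: children JW:{A,G}, Z:{A} ∩→ {A}; cost 0
[col 0] BJWZ: children B:{C}, JWZ:{A} ∪→ {A,C}; cost 1
[col 0] BJUWZ: children BJWZ:{A,C}, U:{G} ∪→ {A,C,G}; cost 1
[col 1] JW: children J:{C}, W:{A} ∪→ {A,C}; cost 1
[col 1] JWZ: children JW:{A,C}, Z:{A} ∩→ {A}; cost 0
[col 1] BJWZ: children B:{G}, JWZ:{A} ∪→ {A,G}; cost 1
[col 1] BJUWZ: children BJWZ:{A,G}, U:{C} ∪→ {A,C,G}; cost 1
[col 2] JW: children J:{T}, W:{G} ∪→ {G,T}; cost 1
[col 2] JWZ: children JW:{G,T}, Z:{C} ∪→ {C,G,T}; cost 1
[col 2] BJWZ: children B:{T}, JWZ:{C,G,T} ∩→ {T}; cost 0
[col 2] BJUWZ: children BJWZ:{T}, U:{G} ∪→ {G,T}; cost 1
[col 3] JW: children J:{A}, W:{C} ∪→ {A,C}; cost 1
[col 3] JWZ: children JW:{A,C}, Z:{C} ∩→ {C}; cost 0
[col 3] BJWZ: children B:{A}, JWZ:{C} ∪→ {A,C}; cost 1
[col 3] BJUWZ: children BJWZ:{A,C}, U:{G} ∪→ {A,C,G}; cost 1
[col 4] JW: children J:{G}, W:{T} ∪→ {G,T}; cost 1
[col 4] JWZ: children JW:{G,T}, Z:{A} ∪→ {A,G,T}; cost 1
[col 4] BJWZ: children B:{A}, JWZ:{A,G,T} ∩→ {A}; cost 0
[col 4] BJUWZ: children BJWZ:{A}, U:{C} ∪→ {A,C}; cost 1
per-site changes: [3, 3, 3, 3, 3]; total = 15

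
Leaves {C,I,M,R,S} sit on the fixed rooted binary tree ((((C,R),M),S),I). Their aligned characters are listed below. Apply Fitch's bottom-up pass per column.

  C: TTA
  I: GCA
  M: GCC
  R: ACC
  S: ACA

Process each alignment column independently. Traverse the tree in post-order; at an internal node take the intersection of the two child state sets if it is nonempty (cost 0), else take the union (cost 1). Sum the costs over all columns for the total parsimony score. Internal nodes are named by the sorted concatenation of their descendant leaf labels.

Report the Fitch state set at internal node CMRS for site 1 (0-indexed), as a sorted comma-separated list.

[col 0] CR: children C:{T}, R:{A} ∪→ {A,T}; cost 1
[col 0] CMR: children CR:{A,T}, M:{G} ∪→ {A,G,T}; cost 1
[col 0] CMRS: children CMR:{A,G,T}, S:{A} ∩→ {A}; cost 0
[col 0] CIMRS: children CMRS:{A}, I:{G} ∪→ {A,G}; cost 1
[col 1] CR: children C:{T}, R:{C} ∪→ {C,T}; cost 1
[col 1] CMR: children CR:{C,T}, M:{C} ∩→ {C}; cost 0
[col 1] CMRS: children CMR:{C}, S:{C} ∩→ {C}; cost 0
[col 1] CIMRS: children CMRS:{C}, I:{C} ∩→ {C}; cost 0
[col 2] CR: children C:{A}, R:{C} ∪→ {A,C}; cost 1
[col 2] CMR: children CR:{A,C}, M:{C} ∩→ {C}; cost 0
[col 2] CMRS: children CMR:{C}, S:{A} ∪→ {A,C}; cost 1
[col 2] CIMRS: children CMRS:{A,C}, I:{A} ∩→ {A}; cost 0
per-site changes: [3, 1, 2]; total = 6

C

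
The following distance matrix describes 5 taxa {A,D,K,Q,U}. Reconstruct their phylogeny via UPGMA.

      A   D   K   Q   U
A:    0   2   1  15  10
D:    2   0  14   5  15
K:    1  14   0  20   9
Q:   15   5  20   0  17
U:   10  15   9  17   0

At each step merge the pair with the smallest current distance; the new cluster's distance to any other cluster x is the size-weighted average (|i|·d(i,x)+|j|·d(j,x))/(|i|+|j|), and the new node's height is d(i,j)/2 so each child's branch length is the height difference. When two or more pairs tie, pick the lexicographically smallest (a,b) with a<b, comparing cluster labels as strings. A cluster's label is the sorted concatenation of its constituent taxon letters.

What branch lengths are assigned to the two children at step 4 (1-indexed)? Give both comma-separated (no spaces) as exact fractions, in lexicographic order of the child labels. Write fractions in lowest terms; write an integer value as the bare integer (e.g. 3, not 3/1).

step 1: merge (A,K) at d=1; branch lengths A→1/2, K→1/2; new cluster AK
  updated: d(AK,D)=8, d(AK,Q)=35/2, d(AK,U)=19/2
step 2: merge (D,Q) at d=5; branch lengths D→5/2, Q→5/2; new cluster DQ
  updated: d(AK,DQ)=51/4, d(DQ,U)=16
step 3: merge (AK,U) at d=19/2; branch lengths AK→17/4, U→19/4; new cluster AKU
  updated: d(AKU,DQ)=83/6
step 4: merge (AKU,DQ) at d=83/6; branch lengths AKU→13/6, DQ→53/12; new cluster ADKQU
final tree: (((A:1/2,K:1/2):17/4,U:19/4):13/6,(D:5/2,Q:5/2):53/12)
total length: 259/12

13/6,53/12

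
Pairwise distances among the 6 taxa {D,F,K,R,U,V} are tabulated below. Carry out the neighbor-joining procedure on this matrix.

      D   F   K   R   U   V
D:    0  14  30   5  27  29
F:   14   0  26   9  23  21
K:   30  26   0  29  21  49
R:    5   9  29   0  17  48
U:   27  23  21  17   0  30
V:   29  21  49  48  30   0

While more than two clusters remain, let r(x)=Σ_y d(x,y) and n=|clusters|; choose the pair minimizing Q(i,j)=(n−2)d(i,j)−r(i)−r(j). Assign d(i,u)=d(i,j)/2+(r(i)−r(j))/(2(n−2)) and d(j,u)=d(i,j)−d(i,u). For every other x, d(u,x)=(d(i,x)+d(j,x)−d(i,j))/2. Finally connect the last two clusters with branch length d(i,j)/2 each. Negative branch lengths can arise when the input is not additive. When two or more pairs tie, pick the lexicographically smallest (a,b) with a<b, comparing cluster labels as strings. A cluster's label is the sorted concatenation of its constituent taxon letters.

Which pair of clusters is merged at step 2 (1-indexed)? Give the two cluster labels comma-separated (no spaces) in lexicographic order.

step 1: merge (D,R) at d=5, Q=-193; branch lengths D→17/8, R→23/8; new cluster DR
  updated: d(DR,F)=9, d(DR,K)=27, d(DR,U)=39/2, d(DR,V)=36
step 2: merge (K,U) at d=21, Q=-307/2; branch lengths K→185/12, U→67/12; new cluster KU
  updated: d(DR,KU)=51/4, d(F,KU)=14, d(KU,V)=29
step 3: merge (DR,KU) at d=51/4, Q=-88; branch lengths DR→55/8, KU→47/8; new cluster DKRU
  updated: d(DKRU,F)=41/8, d(DKRU,V)=209/8
step 4: merge (DKRU,F) at d=41/8, Q=-209/4; branch lengths DKRU→41/8, F→0; new cluster DFKRU
  updated: d(DFKRU,V)=21
step 5: merge (DFKRU,V) at d=21; branch lengths DFKRU→21/2, V→21/2; new cluster DFKRUV
final tree: ((((D:17/8,R:23/8):55/8,(K:185/12,U:67/12):47/8):41/8,F:0):21/2,V:21/2)
total length: 519/8

K,U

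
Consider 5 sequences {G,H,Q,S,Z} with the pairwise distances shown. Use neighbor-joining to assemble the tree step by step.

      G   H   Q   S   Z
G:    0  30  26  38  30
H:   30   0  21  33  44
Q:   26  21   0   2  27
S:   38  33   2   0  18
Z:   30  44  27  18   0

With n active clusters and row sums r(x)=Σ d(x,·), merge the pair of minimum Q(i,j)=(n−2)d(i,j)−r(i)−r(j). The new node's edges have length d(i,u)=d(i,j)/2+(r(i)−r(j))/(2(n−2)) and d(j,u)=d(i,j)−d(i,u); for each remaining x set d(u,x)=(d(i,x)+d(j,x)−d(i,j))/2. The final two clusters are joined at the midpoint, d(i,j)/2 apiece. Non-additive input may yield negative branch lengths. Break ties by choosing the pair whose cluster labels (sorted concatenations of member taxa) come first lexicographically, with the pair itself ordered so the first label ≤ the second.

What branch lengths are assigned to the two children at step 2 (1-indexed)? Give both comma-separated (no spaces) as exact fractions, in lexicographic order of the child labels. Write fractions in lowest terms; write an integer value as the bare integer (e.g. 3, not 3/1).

7,15

step 1: merge (G,H) at d=30, Q=-162; branch lengths G→43/3, H→47/3; new cluster GH
  updated: d(GH,Q)=17/2, d(GH,S)=41/2, d(GH,Z)=22
step 2: merge (GH,Z) at d=22, Q=-74; branch lengths GH→7, Z→15; new cluster GHZ
  updated: d(GHZ,Q)=27/4, d(GHZ,S)=33/4
step 3: merge (GHZ,Q) at d=27/4, Q=-17; branch lengths GHZ→13/2, Q→1/4; new cluster GHQZ
  updated: d(GHQZ,S)=7/4
step 4: merge (GHQZ,S) at d=7/4; branch lengths GHQZ→7/8, S→7/8; new cluster GHQSZ
final tree: ((((G:43/3,H:47/3):7,Z:15):13/2,Q:1/4):7/8,S:7/8)
total length: 121/2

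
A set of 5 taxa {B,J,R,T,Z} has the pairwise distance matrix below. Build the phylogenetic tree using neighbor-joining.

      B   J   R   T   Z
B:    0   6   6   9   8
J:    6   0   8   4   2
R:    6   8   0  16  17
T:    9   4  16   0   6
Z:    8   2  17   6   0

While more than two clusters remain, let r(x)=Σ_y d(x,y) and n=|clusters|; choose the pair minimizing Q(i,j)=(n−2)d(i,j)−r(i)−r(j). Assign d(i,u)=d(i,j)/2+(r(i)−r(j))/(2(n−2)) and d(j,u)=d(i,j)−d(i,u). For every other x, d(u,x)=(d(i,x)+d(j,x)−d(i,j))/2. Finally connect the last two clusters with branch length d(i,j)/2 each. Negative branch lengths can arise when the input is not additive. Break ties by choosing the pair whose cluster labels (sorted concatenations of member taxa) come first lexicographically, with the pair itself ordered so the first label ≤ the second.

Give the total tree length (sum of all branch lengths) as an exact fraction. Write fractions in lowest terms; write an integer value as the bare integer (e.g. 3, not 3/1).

69/4

1. join B+R (d=6, Q=-58) ⇒ BR; edges |B|=0, |R|=6
  updated: d(BR,J)=4, d(BR,T)=19/2, d(BR,Z)=19/2
2. join BR+J (d=4, Q=-25) ⇒ BJR; edges |BR|=21/4, |J|=-5/4
  updated: d(BJR,T)=19/4, d(BJR,Z)=15/4
3. join BJR+T (d=19/4, Q=-29/2) ⇒ BJRT; edges |BJR|=5/4, |T|=7/2
  updated: d(BJRT,Z)=5/2
4. join BJRT+Z (d=5/2) ⇒ BJRTZ; edges |BJRT|=5/4, |Z|=5/4
final tree: ((((B:0,R:6):21/4,J:-5/4):5/4,T:7/2):5/4,Z:5/4)
total length: 69/4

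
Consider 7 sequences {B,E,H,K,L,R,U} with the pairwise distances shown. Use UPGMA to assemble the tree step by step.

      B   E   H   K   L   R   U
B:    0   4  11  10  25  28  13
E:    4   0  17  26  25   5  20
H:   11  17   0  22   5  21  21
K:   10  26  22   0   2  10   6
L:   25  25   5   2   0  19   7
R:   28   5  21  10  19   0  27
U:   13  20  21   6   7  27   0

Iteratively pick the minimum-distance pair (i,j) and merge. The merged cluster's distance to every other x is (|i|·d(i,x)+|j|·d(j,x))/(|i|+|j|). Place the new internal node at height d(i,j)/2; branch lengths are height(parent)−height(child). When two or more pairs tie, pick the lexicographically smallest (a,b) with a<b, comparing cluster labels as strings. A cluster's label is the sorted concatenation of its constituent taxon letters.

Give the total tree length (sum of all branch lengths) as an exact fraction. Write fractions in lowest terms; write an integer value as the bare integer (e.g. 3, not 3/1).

245/6

1. join K+L (d=2) ⇒ KL; edges |K|=1, |L|=1
  updated: d(B,KL)=35/2, d(E,KL)=51/2, d(H,KL)=27/2, d(KL,R)=29/2, d(KL,U)=13/2
2. join B+E (d=4) ⇒ BE; edges |B|=2, |E|=2
  updated: d(BE,H)=14, d(BE,KL)=43/2, d(BE,R)=33/2, d(BE,U)=33/2
3. join KL+U (d=13/2) ⇒ KLU; edges |KL|=9/4, |U|=13/4
  updated: d(BE,KLU)=119/6, d(H,KLU)=16, d(KLU,R)=56/3
4. join BE+H (d=14) ⇒ BEH; edges |BE|=5, |H|=7
  updated: d(BEH,KLU)=167/9, d(BEH,R)=18
5. join BEH+R (d=18) ⇒ BEHR; edges |BEH|=2, |R|=9
  updated: d(BEHR,KLU)=223/12
6. join BEHR+KLU (d=223/12) ⇒ BEHKLRU; edges |BEHR|=7/24, |KLU|=145/24
final tree: ((((B:2,E:2):5,H:7):2,R:9):7/24,((K:1,L:1):9/4,U:13/4):145/24)
total length: 245/6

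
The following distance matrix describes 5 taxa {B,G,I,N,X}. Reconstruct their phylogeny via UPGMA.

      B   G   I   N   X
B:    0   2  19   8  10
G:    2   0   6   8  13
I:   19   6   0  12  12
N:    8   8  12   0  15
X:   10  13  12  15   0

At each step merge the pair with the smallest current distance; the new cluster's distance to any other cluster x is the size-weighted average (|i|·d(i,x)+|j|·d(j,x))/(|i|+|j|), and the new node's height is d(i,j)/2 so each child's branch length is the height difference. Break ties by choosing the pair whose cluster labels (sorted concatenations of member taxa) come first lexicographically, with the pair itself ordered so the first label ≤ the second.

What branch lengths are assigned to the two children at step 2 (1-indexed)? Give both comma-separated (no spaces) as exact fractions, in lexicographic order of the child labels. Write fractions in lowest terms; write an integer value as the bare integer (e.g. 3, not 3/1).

step 1: merge (B,G) at d=2; branch lengths B→1, G→1; new cluster BG
  updated: d(BG,I)=25/2, d(BG,N)=8, d(BG,X)=23/2
step 2: merge (BG,N) at d=8; branch lengths BG→3, N→4; new cluster BGN
  updated: d(BGN,I)=37/3, d(BGN,X)=38/3
step 3: merge (I,X) at d=12; branch lengths I→6, X→6; new cluster IX
  updated: d(BGN,IX)=25/2
step 4: merge (BGN,IX) at d=25/2; branch lengths BGN→9/4, IX→1/4; new cluster BGINX
final tree: (((B:1,G:1):3,N:4):9/4,(I:6,X:6):1/4)
total length: 47/2

3,4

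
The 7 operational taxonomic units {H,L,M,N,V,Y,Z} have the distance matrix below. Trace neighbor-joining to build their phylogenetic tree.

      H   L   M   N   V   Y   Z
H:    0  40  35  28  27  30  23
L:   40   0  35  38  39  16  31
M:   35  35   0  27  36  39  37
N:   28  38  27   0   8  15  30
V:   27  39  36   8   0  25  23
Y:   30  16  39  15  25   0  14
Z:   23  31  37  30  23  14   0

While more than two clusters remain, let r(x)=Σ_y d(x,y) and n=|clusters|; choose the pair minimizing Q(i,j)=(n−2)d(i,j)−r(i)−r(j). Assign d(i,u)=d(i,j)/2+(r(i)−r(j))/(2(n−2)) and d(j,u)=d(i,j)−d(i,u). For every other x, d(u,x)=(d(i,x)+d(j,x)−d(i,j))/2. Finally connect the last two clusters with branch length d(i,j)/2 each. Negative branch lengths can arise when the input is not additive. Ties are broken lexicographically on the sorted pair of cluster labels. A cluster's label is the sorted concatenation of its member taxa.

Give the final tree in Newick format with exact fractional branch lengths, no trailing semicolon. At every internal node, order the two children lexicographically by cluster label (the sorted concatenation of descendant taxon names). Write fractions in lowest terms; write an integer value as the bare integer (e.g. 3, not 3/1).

iteration 1: select N,V (d=8, Q=-264); attach at lengths (14/5, 26/5); label the merged cluster NV
  updated: d(H,NV)=47/2, d(L,NV)=69/2, d(M,NV)=55/2, d(NV,Y)=16, d(NV,Z)=45/2
iteration 2: select L,Y (d=16, Q=-415/2); attach at lengths (211/16, 45/16); label the merged cluster LY
  updated: d(H,LY)=27, d(LY,M)=29, d(LY,NV)=69/4, d(LY,Z)=29/2
iteration 3: select LY,Z (d=29/2, Q=-565/4); attach at lengths (137/24, 211/24); label the merged cluster LYZ
  updated: d(H,LYZ)=71/4, d(LYZ,M)=103/4, d(LYZ,NV)=101/8
iteration 4: select H,LYZ (d=71/4, Q=-775/8); attach at lengths (445/32, 123/32); label the merged cluster HLYZ
  updated: d(HLYZ,M)=43/2, d(HLYZ,NV)=147/16
iteration 5: select HLYZ,M (d=43/2, Q=-931/16); attach at lengths (51/32, 637/32); label the merged cluster HLMYZ
  updated: d(HLMYZ,NV)=243/32
iteration 6: select HLMYZ,NV (d=243/32); attach at lengths (243/64, 243/64); label the merged cluster HLMNVYZ
final tree: (((H:445/32,((L:211/16,Y:45/16):137/24,Z:211/24):123/32):51/32,M:637/32):243/64,(N:14/5,V:26/5):243/64)
total length: 2731/32

(((H:445/32,((L:211/16,Y:45/16):137/24,Z:211/24):123/32):51/32,M:637/32):243/64,(N:14/5,V:26/5):243/64)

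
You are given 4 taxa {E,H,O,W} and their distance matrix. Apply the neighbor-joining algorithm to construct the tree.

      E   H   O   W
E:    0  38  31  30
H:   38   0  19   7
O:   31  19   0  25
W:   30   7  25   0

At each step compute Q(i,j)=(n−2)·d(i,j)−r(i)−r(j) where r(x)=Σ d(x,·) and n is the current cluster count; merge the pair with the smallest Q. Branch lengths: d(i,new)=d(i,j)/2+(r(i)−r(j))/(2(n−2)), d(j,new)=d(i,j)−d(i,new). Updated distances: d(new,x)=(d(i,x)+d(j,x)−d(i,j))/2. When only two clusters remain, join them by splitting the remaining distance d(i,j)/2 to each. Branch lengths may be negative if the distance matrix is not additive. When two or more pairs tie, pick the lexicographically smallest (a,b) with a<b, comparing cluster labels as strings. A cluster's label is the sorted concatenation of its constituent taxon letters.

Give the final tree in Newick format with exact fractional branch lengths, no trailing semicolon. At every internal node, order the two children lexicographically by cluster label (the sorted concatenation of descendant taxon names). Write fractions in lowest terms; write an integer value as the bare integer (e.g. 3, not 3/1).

1. join E+O (d=31, Q=-112) ⇒ EO; edges |E|=43/2, |O|=19/2
  updated: d(EO,H)=13, d(EO,W)=12
2. join EO+H (d=13, Q=-32) ⇒ EHO; edges |EO|=9, |H|=4
  updated: d(EHO,W)=3
3. join EHO+W (d=3) ⇒ EHOW; edges |EHO|=3/2, |W|=3/2
final tree: (((E:43/2,O:19/2):9,H:4):3/2,W:3/2)
total length: 47

(((E:43/2,O:19/2):9,H:4):3/2,W:3/2)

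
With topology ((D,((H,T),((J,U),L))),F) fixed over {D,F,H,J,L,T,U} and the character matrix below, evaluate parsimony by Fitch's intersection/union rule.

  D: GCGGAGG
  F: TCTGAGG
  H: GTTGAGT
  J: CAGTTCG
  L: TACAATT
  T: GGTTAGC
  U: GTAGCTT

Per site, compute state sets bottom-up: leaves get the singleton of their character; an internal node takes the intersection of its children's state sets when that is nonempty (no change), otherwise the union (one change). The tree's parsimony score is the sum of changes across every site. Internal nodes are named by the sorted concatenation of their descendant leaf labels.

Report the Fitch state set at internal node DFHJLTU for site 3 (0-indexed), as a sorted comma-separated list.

G

[col 0] HT: children H:{G}, T:{G} ∩→ {G}; cost 0
[col 0] JU: children J:{C}, U:{G} ∪→ {C,G}; cost 1
[col 0] JLU: children JU:{C,G}, L:{T} ∪→ {C,G,T}; cost 1
[col 0] HJLTU: children HT:{G}, JLU:{C,G,T} ∩→ {G}; cost 0
[col 0] DHJLTU: children D:{G}, HJLTU:{G} ∩→ {G}; cost 0
[col 0] DFHJLTU: children DHJLTU:{G}, F:{T} ∪→ {G,T}; cost 1
[col 1] HT: children H:{T}, T:{G} ∪→ {G,T}; cost 1
[col 1] JU: children J:{A}, U:{T} ∪→ {A,T}; cost 1
[col 1] JLU: children JU:{A,T}, L:{A} ∩→ {A}; cost 0
[col 1] HJLTU: children HT:{G,T}, JLU:{A} ∪→ {A,G,T}; cost 1
[col 1] DHJLTU: children D:{C}, HJLTU:{A,G,T} ∪→ {A,C,G,T}; cost 1
[col 1] DFHJLTU: children DHJLTU:{A,C,G,T}, F:{C} ∩→ {C}; cost 0
[col 2] HT: children H:{T}, T:{T} ∩→ {T}; cost 0
[col 2] JU: children J:{G}, U:{A} ∪→ {A,G}; cost 1
[col 2] JLU: children JU:{A,G}, L:{C} ∪→ {A,C,G}; cost 1
[col 2] HJLTU: children HT:{T}, JLU:{A,C,G} ∪→ {A,C,G,T}; cost 1
[col 2] DHJLTU: children D:{G}, HJLTU:{A,C,G,T} ∩→ {G}; cost 0
[col 2] DFHJLTU: children DHJLTU:{G}, F:{T} ∪→ {G,T}; cost 1
[col 3] HT: children H:{G}, T:{T} ∪→ {G,T}; cost 1
[col 3] JU: children J:{T}, U:{G} ∪→ {G,T}; cost 1
[col 3] JLU: children JU:{G,T}, L:{A} ∪→ {A,G,T}; cost 1
[col 3] HJLTU: children HT:{G,T}, JLU:{A,G,T} ∩→ {G,T}; cost 0
[col 3] DHJLTU: children D:{G}, HJLTU:{G,T} ∩→ {G}; cost 0
[col 3] DFHJLTU: children DHJLTU:{G}, F:{G} ∩→ {G}; cost 0
[col 4] HT: children H:{A}, T:{A} ∩→ {A}; cost 0
[col 4] JU: children J:{T}, U:{C} ∪→ {C,T}; cost 1
[col 4] JLU: children JU:{C,T}, L:{A} ∪→ {A,C,T}; cost 1
[col 4] HJLTU: children HT:{A}, JLU:{A,C,T} ∩→ {A}; cost 0
[col 4] DHJLTU: children D:{A}, HJLTU:{A} ∩→ {A}; cost 0
[col 4] DFHJLTU: children DHJLTU:{A}, F:{A} ∩→ {A}; cost 0
[col 5] HT: children H:{G}, T:{G} ∩→ {G}; cost 0
[col 5] JU: children J:{C}, U:{T} ∪→ {C,T}; cost 1
[col 5] JLU: children JU:{C,T}, L:{T} ∩→ {T}; cost 0
[col 5] HJLTU: children HT:{G}, JLU:{T} ∪→ {G,T}; cost 1
[col 5] DHJLTU: children D:{G}, HJLTU:{G,T} ∩→ {G}; cost 0
[col 5] DFHJLTU: children DHJLTU:{G}, F:{G} ∩→ {G}; cost 0
[col 6] HT: children H:{T}, T:{C} ∪→ {C,T}; cost 1
[col 6] JU: children J:{G}, U:{T} ∪→ {G,T}; cost 1
[col 6] JLU: children JU:{G,T}, L:{T} ∩→ {T}; cost 0
[col 6] HJLTU: children HT:{C,T}, JLU:{T} ∩→ {T}; cost 0
[col 6] DHJLTU: children D:{G}, HJLTU:{T} ∪→ {G,T}; cost 1
[col 6] DFHJLTU: children DHJLTU:{G,T}, F:{G} ∩→ {G}; cost 0
per-site changes: [3, 4, 4, 3, 2, 2, 3]; total = 21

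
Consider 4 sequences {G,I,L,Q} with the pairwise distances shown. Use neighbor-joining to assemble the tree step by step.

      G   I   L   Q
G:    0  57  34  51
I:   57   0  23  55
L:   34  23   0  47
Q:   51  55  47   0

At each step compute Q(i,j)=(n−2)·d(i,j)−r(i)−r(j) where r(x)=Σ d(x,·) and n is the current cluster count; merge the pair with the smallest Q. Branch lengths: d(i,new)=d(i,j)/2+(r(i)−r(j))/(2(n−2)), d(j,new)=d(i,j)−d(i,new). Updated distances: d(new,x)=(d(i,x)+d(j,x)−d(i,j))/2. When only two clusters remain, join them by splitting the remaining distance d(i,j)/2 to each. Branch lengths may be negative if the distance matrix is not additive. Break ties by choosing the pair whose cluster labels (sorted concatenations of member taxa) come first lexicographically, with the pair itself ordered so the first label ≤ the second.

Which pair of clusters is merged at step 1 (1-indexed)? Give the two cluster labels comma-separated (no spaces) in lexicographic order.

G,Q

1. join G+Q (d=51, Q=-193) ⇒ GQ; edges |G|=91/4, |Q|=113/4
  updated: d(GQ,I)=61/2, d(GQ,L)=15
2. join GQ+I (d=61/2, Q=-137/2) ⇒ GIQ; edges |GQ|=45/4, |I|=77/4
  updated: d(GIQ,L)=15/4
3. join GIQ+L (d=15/4) ⇒ GILQ; edges |GIQ|=15/8, |L|=15/8
final tree: (((G:91/4,Q:113/4):45/4,I:77/4):15/8,L:15/8)
total length: 341/4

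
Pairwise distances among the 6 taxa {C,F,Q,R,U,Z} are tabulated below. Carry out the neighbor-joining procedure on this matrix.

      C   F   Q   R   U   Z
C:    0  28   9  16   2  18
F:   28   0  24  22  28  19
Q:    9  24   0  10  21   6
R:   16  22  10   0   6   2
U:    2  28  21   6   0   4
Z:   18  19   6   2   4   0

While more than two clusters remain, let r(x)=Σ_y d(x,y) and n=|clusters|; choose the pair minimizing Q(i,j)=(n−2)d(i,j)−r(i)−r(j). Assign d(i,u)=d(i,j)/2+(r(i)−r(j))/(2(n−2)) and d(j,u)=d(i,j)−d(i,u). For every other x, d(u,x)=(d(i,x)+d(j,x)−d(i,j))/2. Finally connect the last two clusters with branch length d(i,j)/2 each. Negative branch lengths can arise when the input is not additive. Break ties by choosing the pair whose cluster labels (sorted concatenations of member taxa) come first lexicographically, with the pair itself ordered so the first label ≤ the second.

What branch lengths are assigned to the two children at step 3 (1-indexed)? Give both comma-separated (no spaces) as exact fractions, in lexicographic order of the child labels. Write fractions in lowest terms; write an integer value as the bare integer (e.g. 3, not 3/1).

1. join C+U (d=2, Q=-126) ⇒ CU; edges |C|=5/2, |U|=-1/2
  updated: d(CU,F)=27, d(CU,Q)=14, d(CU,R)=10, d(CU,Z)=10
2. join CU+R (d=10, Q=-75) ⇒ CRU; edges |CU|=47/6, |R|=13/6
  updated: d(CRU,F)=39/2, d(CRU,Q)=7, d(CRU,Z)=1
3. join CRU+Z (d=1, Q=-103/2) ⇒ CRUZ; edges |CRU|=7/8, |Z|=1/8
  updated: d(CRUZ,F)=75/4, d(CRUZ,Q)=6
4. join CRUZ+F (d=75/4, Q=-195/4) ⇒ CFRUZ; edges |CRUZ|=3/8, |F|=147/8
  updated: d(CFRUZ,Q)=45/8
5. join CFRUZ+Q (d=45/8) ⇒ CFQRUZ; edges |CFRUZ|=45/16, |Q|=45/16
final tree: (((((C:5/2,U:-1/2):47/6,R:13/6):7/8,Z:1/8):3/8,F:147/8):45/16,Q:45/16)
total length: 299/8

7/8,1/8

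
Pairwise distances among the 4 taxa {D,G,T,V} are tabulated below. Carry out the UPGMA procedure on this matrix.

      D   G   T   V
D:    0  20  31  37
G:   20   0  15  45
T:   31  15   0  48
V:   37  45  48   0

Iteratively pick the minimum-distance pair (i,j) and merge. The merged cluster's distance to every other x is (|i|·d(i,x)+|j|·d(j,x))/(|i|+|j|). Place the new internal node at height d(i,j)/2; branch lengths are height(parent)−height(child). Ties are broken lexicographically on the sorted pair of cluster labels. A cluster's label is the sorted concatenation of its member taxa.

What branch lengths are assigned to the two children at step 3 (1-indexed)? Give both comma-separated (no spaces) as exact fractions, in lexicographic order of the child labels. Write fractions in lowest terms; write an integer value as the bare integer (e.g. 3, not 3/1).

iteration 1: select G,T (d=15); attach at lengths (15/2, 15/2); label the merged cluster GT
  updated: d(D,GT)=51/2, d(GT,V)=93/2
iteration 2: select D,GT (d=51/2); attach at lengths (51/4, 21/4); label the merged cluster DGT
  updated: d(DGT,V)=130/3
iteration 3: select DGT,V (d=130/3); attach at lengths (107/12, 65/3); label the merged cluster DGTV
final tree: ((D:51/4,(G:15/2,T:15/2):21/4):107/12,V:65/3)
total length: 763/12

107/12,65/3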